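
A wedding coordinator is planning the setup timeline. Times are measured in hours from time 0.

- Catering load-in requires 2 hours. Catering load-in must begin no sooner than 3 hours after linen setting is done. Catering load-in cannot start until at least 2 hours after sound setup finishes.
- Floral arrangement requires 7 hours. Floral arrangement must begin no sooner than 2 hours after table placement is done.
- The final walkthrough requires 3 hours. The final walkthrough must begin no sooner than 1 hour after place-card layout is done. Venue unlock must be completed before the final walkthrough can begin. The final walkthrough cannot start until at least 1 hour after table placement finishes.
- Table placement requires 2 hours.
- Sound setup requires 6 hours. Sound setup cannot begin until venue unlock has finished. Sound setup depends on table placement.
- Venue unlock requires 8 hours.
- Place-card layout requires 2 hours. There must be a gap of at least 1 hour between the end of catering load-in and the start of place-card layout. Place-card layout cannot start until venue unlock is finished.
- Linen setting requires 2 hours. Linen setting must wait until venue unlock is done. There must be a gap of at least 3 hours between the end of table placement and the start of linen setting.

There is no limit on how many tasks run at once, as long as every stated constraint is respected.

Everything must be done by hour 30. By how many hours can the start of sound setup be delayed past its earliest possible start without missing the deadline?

Nothing blocks table placement, so it runs from hour 0 to hour 2.
Venue unlock can start immediately at hour 0; it finishes at hour 8.
Sound setup cannot start until venue unlock (finishes hour 8); table placement (finishes hour 2). The controlling bound is hour 8, so sound setup finishes at 8 + 6 = hour 14.

Working backward from the deadline:
The final walkthrough must finish by hour 30; it takes 3 hours, so it must start by 30 − 3 = hour 27.
Place-card layout must finish before the final walkthrough (must start by hour 27, minus 1-hour gap → hour 26). With a 2-hour duration, place-card layout must start by 26 − 2 = hour 24.
Catering load-in has to be done before place-card layout (must start by hour 24, minus 1-hour gap → hour 23). That means finishing by hour 23, i.e. starting by 23 − 2 = hour 21.
Since catering load-in (must start by hour 21, minus 2-hour gap → hour 19) depends on it, sound setup must finish by hour 19. Backing off its 6-hour duration gives a latest start of hour 13.
So sound setup can start as early as hour 8 and as late as hour 13, giving 13 − 8 = 5 hours of slack.

5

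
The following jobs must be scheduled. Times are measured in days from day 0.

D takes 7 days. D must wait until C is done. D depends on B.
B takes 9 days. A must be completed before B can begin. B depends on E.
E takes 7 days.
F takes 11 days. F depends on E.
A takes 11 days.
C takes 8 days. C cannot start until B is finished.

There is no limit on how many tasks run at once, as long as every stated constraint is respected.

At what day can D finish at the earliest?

Nothing blocks E, so it runs from day 0 to day 7.
A can start immediately at day 0; it finishes at day 11.
B cannot start until A (finishes day 11); E (finishes day 7). The controlling bound is day 11, so B finishes at 11 + 9 = day 20.
After B (finishes day 20), C can start at day 20 and finishes at day 28.
D has to wait for C (finishes day 28); B (finishes day 20). The latest of these is day 28, so D runs day 28 to 28 + 7 = day 35.

35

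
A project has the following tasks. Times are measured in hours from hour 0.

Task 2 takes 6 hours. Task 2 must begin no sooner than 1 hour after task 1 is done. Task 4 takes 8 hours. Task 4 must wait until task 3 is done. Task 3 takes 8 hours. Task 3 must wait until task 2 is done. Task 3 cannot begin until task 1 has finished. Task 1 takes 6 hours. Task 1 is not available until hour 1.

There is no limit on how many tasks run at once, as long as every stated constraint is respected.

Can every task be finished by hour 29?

No

After its own release at hour 1, task 1 can start at hour 1 and finishes at hour 7.
Task 2 waits on task 1 (finishes hour 7, plus 1-hour gap → hour 8), so it starts at hour 8 and finishes at 8 + 6 = hour 14.
Task 3 has to wait for task 2 (finishes hour 14); task 1 (finishes hour 7). The latest of these is hour 14, so task 3 runs hour 14 to 14 + 8 = hour 22.
After task 3 (finishes hour 22), task 4 can start at hour 22 and finishes at hour 30.
The earliest everything can be done is hour 30, which is after the deadline of 29, so it is not possible.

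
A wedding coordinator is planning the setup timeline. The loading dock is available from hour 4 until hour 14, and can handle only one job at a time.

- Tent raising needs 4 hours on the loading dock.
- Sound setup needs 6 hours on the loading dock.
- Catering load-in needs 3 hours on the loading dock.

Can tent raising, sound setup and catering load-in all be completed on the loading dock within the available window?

No

The loading dock window is 14 − 4 = 10 hours.
Running back to back, the jobs need 4 + 6 + 3 = 13 hours on the loading dock.
Since 13 > 10, they cannot all fit.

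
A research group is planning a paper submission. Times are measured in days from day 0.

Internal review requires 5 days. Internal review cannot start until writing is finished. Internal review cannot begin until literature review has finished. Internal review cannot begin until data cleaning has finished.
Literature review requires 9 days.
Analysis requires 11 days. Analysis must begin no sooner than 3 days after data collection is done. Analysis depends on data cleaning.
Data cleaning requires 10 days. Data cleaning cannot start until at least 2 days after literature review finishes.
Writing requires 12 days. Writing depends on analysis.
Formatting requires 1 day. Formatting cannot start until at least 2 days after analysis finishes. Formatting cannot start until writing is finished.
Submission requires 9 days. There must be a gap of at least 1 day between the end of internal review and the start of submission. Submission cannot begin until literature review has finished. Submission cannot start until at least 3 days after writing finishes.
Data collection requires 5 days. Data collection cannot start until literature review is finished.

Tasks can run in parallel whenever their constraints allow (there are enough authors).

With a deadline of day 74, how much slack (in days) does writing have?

Literature review can start immediately at day 0; it finishes at day 9.
After literature review (finishes day 9, plus 2-day gap → day 11), data cleaning can start at day 11 and finishes at day 21.
After literature review (finishes day 9), data collection can start at day 9 and finishes at day 14.
Analysis cannot start until data collection (finishes day 14, plus 3-day gap → day 17); data cleaning (finishes day 21). The controlling bound is day 21, so analysis finishes at 21 + 11 = day 32.
After analysis (finishes day 32), writing can start at day 32 and finishes at day 44.

Working backward from the deadline:
To finish by day 74, submission (duration 9) must start no later than day 65.
Since submission (must start by day 65, minus 1-day gap → day 64) depends on it, internal review must finish by day 64. Backing off its 5-day duration gives a latest start of day 59.
Formatting has no dependents, so it just needs to finish by day 74. Starting by 74 − 1 = day 73 achieves that.
Writing must finish in time for internal review (must start by day 59); formatting (must start by day 73); submission (must start by day 65, minus 3-day gap → day 62). The tightest is day 59, so writing must start by 59 − 12 = day 47.
So writing can start as early as day 32 and as late as day 47, giving 47 − 32 = 15 days of slack.

15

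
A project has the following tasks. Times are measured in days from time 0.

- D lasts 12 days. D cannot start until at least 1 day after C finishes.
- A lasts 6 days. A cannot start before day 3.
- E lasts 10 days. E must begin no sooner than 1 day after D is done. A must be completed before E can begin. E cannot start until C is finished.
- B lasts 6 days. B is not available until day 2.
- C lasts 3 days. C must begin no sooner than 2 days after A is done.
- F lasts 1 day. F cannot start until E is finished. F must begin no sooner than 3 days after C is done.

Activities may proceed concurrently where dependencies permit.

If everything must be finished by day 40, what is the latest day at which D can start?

16

Nothing follows F; the deadline of day 40 is its only limit. It must start by 40 − 1 = day 39.
E must finish before F (must start by day 39). With a 10-day duration, E must start by 39 − 10 = day 29.
Since E (must start by day 29, minus 1-day gap → day 28) depends on it, D must finish by day 28. Backing off its 12-day duration gives a latest start of day 16.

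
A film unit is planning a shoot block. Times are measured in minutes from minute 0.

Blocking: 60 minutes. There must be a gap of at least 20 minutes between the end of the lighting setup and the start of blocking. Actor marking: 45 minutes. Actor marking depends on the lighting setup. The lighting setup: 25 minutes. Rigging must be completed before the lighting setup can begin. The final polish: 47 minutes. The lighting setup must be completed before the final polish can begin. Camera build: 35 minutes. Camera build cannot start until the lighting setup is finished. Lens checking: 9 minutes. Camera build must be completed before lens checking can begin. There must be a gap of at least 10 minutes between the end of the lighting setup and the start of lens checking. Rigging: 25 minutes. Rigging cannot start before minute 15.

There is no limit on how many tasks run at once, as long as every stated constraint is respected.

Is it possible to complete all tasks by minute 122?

No

Rigging cannot begin until its own release at minute 15. It runs from minute 15 to 15 + 25 = minute 40.
After rigging (finishes minute 40), the lighting setup can start at minute 40 and finishes at minute 65.
The final polish cannot begin until the lighting setup (finishes minute 65). It runs from minute 65 to 65 + 47 = minute 112.
Actor marking cannot begin until the lighting setup (finishes minute 65). It runs from minute 65 to 65 + 45 = minute 110.
After the lighting setup (finishes minute 65, plus 20-minute gap → minute 85), blocking can start at minute 85 and finishes at minute 145.
Camera build cannot begin until the lighting setup (finishes minute 65). It runs from minute 65 to 65 + 35 = minute 100.
Lens checking has to wait for camera build (finishes minute 100); the lighting setup (finishes minute 65, plus 10-minute gap → minute 75). The latest of these is minute 100, so lens checking runs minute 100 to 100 + 9 = minute 109.
The earliest everything can be done is minute 145, which is after the deadline of 122, so it is not possible.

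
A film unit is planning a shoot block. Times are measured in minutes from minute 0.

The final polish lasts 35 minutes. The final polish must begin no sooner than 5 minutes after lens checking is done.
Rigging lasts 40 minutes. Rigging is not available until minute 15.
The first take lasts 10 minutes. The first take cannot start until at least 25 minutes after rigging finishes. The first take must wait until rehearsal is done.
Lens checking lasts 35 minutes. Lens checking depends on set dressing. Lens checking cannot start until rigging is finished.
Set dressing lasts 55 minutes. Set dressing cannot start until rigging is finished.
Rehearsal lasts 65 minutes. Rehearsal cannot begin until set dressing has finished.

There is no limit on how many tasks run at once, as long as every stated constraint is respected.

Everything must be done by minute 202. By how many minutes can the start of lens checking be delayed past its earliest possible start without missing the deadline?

17

Rigging cannot begin until its own release at minute 15. It runs from minute 15 to 15 + 40 = minute 55.
Set dressing waits on rigging (finishes minute 55), so it starts at minute 55 and finishes at 55 + 55 = minute 110.
For lens checking: set dressing (finishes minute 110); rigging (finishes minute 55). Taking the maximum gives a start of minute 110, and it finishes at 110 + 35 = minute 145.

Working backward from the deadline:
The final polish must finish by minute 202; it takes 35 minutes, so it must start by 202 − 35 = minute 167.
Lens checking feeds into the final polish (must start by minute 167, minus 5-minute gap → minute 162); so lens checking must finish by minute 162 and therefore start by minute 127.
So lens checking can start as early as minute 110 and as late as minute 127, giving 127 − 110 = 17 minutes of slack.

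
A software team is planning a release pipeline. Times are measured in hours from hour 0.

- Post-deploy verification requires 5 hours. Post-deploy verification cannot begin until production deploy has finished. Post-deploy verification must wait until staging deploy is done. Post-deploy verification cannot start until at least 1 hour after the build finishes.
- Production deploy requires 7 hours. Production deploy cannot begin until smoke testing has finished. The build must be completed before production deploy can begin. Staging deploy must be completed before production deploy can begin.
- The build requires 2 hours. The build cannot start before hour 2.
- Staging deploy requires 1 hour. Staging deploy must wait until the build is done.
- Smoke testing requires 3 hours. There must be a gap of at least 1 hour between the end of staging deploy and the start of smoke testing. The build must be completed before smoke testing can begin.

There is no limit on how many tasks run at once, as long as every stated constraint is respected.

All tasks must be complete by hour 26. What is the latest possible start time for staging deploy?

Post-deploy verification has no dependents, so it just needs to finish by hour 26. Starting by 26 − 5 = hour 21 achieves that.
Production deploy must finish before post-deploy verification (must start by hour 21). With a 7-hour duration, production deploy must start by 21 − 7 = hour 14.
Since production deploy (must start by hour 14) depends on it, smoke testing must finish by hour 14. Backing off its 3-hour duration gives a latest start of hour 11.
For staging deploy: smoke testing (must start by hour 11, minus 1-hour gap → hour 10); production deploy (must start by hour 14); post-deploy verification (must start by hour 21). The most restrictive is hour 10; with a 1-hour duration, staging deploy must start by hour 9.

9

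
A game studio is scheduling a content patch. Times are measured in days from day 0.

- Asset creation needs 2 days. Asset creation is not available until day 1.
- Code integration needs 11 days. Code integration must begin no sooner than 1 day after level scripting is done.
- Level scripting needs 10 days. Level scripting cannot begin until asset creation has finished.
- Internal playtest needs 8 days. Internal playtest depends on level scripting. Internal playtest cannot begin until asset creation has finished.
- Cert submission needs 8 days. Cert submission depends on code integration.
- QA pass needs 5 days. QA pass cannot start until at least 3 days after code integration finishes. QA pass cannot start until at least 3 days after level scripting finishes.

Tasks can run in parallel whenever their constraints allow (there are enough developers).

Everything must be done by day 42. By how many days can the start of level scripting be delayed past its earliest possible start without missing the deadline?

Asset creation waits on its own release at day 1, so it starts at day 1 and finishes at 1 + 2 = day 3.
After asset creation (finishes day 3), level scripting can start at day 3 and finishes at day 13.

Working backward from the deadline:
QA pass must finish by day 42; it takes 5 days, so it must start by 42 − 5 = day 37.
Cert submission has no dependents, so it just needs to finish by day 42. Starting by 42 − 8 = day 34 achieves that.
Code integration feeds QA pass (must start by day 37, minus 3-day gap → day 34); cert submission (must start by day 34). Taking the minimum, code integration must finish by day 34 and start by 34 − 11 = day 23.
To finish by day 42, internal playtest (duration 8) must start no later than day 34.
Level scripting feeds code integration (must start by day 23, minus 1-day gap → day 22); internal playtest (must start by day 34); QA pass (must start by day 37, minus 3-day gap → day 34). Taking the minimum, level scripting must finish by day 22 and start by 22 − 10 = day 12.
So level scripting can start as early as day 3 and as late as day 12, giving 12 − 3 = 9 days of slack.

9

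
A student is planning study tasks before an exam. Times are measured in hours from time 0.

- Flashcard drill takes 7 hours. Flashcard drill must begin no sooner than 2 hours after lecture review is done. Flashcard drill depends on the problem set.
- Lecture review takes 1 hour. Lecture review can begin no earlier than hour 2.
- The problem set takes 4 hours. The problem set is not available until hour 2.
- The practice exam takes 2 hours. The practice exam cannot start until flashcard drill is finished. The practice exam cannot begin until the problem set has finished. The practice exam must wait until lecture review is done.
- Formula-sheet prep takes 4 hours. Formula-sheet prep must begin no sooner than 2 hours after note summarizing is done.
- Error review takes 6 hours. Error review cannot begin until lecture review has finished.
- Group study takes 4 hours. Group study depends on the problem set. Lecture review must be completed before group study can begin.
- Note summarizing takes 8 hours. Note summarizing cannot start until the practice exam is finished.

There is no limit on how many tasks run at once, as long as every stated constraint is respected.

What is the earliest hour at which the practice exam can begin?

After its own release at hour 2, the problem set can start at hour 2 and finishes at hour 6.
After its own release at hour 2, lecture review can start at hour 2 and finishes at hour 3.
Flashcard drill has to wait for lecture review (finishes hour 3, plus 2-hour gap → hour 5); the problem set (finishes hour 6). The latest of these is hour 6, so flashcard drill runs hour 6 to 6 + 7 = hour 13.
The practice exam waits on flashcard drill (finishes hour 13); the problem set (finishes hour 6); lecture review (finishes hour 3). The latest of these is hour 13, which is the earliest the practice exam can start.

13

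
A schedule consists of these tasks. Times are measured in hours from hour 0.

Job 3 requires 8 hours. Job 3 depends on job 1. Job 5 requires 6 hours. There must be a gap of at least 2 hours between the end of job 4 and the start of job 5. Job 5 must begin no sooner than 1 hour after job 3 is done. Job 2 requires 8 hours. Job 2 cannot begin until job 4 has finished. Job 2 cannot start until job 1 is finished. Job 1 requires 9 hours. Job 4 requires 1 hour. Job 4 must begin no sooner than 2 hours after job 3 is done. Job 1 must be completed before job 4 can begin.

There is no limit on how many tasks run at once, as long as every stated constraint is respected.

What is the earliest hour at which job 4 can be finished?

Job 1 can start immediately at hour 0; it finishes at hour 9.
Job 3 cannot begin until job 1 (finishes hour 9). It runs from hour 9 to 9 + 8 = hour 17.
For job 4: job 3 (finishes hour 17, plus 2-hour gap → hour 19); job 1 (finishes hour 9). Taking the maximum gives a start of hour 19, and it finishes at 19 + 1 = hour 20.

20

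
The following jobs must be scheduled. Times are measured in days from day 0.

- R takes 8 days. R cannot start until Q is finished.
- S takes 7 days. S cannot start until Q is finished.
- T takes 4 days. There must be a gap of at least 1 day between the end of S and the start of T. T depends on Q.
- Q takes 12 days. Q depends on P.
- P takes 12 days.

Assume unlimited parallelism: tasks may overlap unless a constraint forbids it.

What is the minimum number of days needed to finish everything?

P can start immediately at day 0; it finishes at day 12.
After P (finishes day 12), Q can start at day 12 and finishes at day 24.
S waits on Q (finishes day 24), so it starts at day 24 and finishes at 24 + 7 = day 31.
For T: S (finishes day 31, plus 1-day gap → day 32); Q (finishes day 24). Taking the maximum gives a start of day 32, and it finishes at 32 + 4 = day 36.
R cannot begin until Q (finishes day 24). It runs from day 24 to 24 + 8 = day 32.
All tasks are finished once the last one completes. Finish times: P at 12, Q at 24, R at 32, S at 31, T at 36. The latest is day 36.

36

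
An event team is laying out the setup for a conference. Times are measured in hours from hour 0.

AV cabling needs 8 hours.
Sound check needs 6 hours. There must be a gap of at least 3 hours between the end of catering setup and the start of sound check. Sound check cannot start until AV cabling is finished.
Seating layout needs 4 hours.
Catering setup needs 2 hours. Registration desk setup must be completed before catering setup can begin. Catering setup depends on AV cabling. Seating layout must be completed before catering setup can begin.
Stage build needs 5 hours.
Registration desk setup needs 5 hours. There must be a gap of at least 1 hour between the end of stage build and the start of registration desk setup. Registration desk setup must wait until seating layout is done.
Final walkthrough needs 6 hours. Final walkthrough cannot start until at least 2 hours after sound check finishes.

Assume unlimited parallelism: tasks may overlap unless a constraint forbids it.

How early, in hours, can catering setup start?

11

Nothing blocks seating layout, so it runs from hour 0 to hour 4.
Nothing blocks AV cabling, so it runs from hour 0 to hour 8.
Stage build can start immediately at hour 0; it finishes at hour 5.
For registration desk setup: stage build (finishes hour 5, plus 1-hour gap → hour 6); seating layout (finishes hour 4). Taking the maximum gives a start of hour 6, and it finishes at 6 + 5 = hour 11.
Catering setup waits on registration desk setup (finishes hour 11); AV cabling (finishes hour 8); seating layout (finishes hour 4). The latest of these is hour 11, which is the earliest catering setup can start.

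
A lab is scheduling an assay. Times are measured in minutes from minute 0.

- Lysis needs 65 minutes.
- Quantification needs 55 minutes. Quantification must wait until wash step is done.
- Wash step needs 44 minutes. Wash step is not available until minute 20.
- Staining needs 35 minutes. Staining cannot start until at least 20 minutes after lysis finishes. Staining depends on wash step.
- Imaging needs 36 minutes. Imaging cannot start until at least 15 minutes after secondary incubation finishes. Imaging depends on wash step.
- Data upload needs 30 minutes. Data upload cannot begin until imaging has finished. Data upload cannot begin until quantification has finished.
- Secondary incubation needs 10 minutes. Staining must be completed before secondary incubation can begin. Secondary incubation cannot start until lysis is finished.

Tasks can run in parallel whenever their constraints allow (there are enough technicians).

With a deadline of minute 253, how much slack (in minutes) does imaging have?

Wash step cannot begin until its own release at minute 20. It runs from minute 20 to 20 + 44 = minute 64.
Lysis has no prerequisites, so it starts at minute 0 and finishes at minute 65.
Staining has to wait for lysis (finishes minute 65, plus 20-minute gap → minute 85); wash step (finishes minute 64). The latest of these is minute 85, so staining runs minute 85 to 85 + 35 = minute 120.
Secondary incubation needs all of staining (finishes minute 120); lysis (finishes minute 65). That puts its earliest start at minute 120; it finishes at 120 + 10 = minute 130.
Imaging has to wait for secondary incubation (finishes minute 130, plus 15-minute gap → minute 145); wash step (finishes minute 64). The latest of these is minute 145, so imaging runs minute 145 to 145 + 36 = minute 181.

Working backward from the deadline:
Data upload has no dependents, so it just needs to finish by minute 253. Starting by 253 − 30 = minute 223 achieves that.
Since data upload (must start by minute 223) depends on it, imaging must finish by minute 223. Backing off its 36-minute duration gives a latest start of minute 187.
So imaging can start as early as minute 145 and as late as minute 187, giving 187 − 145 = 42 minutes of slack.

42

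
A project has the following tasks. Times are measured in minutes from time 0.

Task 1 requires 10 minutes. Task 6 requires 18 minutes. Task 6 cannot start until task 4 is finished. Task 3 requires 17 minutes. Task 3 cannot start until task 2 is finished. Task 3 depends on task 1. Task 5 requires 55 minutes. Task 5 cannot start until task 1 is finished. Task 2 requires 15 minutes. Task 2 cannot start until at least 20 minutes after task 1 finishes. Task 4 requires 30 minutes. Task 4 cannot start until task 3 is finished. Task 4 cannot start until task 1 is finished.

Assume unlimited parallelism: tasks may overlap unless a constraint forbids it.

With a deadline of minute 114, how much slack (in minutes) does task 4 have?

4

Task 1 can start immediately at minute 0; it finishes at minute 10.
After task 1 (finishes minute 10, plus 20-minute gap → minute 30), task 2 can start at minute 30 and finishes at minute 45.
Task 3 cannot start until task 2 (finishes minute 45); task 1 (finishes minute 10). The controlling bound is minute 45, so task 3 finishes at 45 + 17 = minute 62.
Task 4 has to wait for task 3 (finishes minute 62); task 1 (finishes minute 10). The latest of these is minute 62, so task 4 runs minute 62 to 62 + 30 = minute 92.

Working backward from the deadline:
Task 6 has no dependents, so it just needs to finish by minute 114. Starting by 114 − 18 = minute 96 achieves that.
Since task 6 (must start by minute 96) depends on it, task 4 must finish by minute 96. Backing off its 30-minute duration gives a latest start of minute 66.
So task 4 can start as early as minute 62 and as late as minute 66, giving 66 − 62 = 4 minutes of slack.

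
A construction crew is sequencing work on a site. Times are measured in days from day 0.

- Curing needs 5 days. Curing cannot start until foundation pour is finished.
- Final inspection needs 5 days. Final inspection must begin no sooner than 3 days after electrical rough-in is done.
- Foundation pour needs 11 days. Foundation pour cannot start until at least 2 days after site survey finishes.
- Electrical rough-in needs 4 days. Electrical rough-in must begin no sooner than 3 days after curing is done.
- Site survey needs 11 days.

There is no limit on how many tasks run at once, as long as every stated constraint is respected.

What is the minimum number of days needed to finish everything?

44

Site survey has no prerequisites, so it starts at day 0 and finishes at day 11.
Foundation pour waits on site survey (finishes day 11, plus 2-day gap → day 13), so it starts at day 13 and finishes at 13 + 11 = day 24.
Curing waits on foundation pour (finishes day 24), so it starts at day 24 and finishes at 24 + 5 = day 29.
Electrical rough-in waits on curing (finishes day 29, plus 3-day gap → day 32), so it starts at day 32 and finishes at 32 + 4 = day 36.
Final inspection cannot begin until electrical rough-in (finishes day 36, plus 3-day gap → day 39). It runs from day 39 to 39 + 5 = day 44.
All tasks are finished once the last one completes. Finish times: Site survey at 11, Foundation pour at 24, Curing at 29, Electrical rough-in at 36, Final inspection at 44. The latest is day 44.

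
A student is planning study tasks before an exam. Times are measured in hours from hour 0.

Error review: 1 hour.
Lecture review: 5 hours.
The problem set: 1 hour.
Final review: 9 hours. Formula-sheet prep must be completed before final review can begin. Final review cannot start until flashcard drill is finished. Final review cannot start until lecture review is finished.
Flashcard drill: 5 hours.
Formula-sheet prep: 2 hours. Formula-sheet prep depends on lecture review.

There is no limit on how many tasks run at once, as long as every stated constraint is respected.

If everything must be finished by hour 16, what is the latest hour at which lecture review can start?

0

To finish by hour 16, final review (duration 9) must start no later than hour 7.
Formula-sheet prep feeds into final review (must start by hour 7); so formula-sheet prep must finish by hour 7 and therefore start by hour 5.
Lecture review has several dependents: formula-sheet prep (must start by hour 5); final review (must start by hour 7). The earliest of those limits is hour 5, so lecture review must start by 5 − 5 = hour 0.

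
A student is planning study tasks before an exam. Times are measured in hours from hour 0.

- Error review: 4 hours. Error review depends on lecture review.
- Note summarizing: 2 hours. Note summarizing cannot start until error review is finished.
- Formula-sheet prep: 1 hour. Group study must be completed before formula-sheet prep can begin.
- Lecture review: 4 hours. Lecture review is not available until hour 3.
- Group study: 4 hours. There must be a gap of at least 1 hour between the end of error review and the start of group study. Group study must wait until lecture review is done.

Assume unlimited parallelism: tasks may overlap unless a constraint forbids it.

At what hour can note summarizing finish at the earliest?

After its own release at hour 3, lecture review can start at hour 3 and finishes at hour 7.
Error review waits on lecture review (finishes hour 7), so it starts at hour 7 and finishes at 7 + 4 = hour 11.
Note summarizing waits on error review (finishes hour 11), so it starts at hour 11 and finishes at 11 + 2 = hour 13.

13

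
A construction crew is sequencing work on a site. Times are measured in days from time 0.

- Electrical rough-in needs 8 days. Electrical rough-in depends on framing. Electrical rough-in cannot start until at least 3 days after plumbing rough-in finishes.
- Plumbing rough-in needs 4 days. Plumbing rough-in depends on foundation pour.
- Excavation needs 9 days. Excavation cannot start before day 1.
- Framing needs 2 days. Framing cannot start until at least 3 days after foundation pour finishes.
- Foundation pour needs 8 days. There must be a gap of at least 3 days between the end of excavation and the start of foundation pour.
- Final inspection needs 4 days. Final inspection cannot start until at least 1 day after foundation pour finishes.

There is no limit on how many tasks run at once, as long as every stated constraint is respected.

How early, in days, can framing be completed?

Excavation waits on its own release at day 1, so it starts at day 1 and finishes at 1 + 9 = day 10.
Foundation pour waits on excavation (finishes day 10, plus 3-day gap → day 13), so it starts at day 13 and finishes at 13 + 8 = day 21.
Framing cannot begin until foundation pour (finishes day 21, plus 3-day gap → day 24). It runs from day 24 to 24 + 2 = day 26.

26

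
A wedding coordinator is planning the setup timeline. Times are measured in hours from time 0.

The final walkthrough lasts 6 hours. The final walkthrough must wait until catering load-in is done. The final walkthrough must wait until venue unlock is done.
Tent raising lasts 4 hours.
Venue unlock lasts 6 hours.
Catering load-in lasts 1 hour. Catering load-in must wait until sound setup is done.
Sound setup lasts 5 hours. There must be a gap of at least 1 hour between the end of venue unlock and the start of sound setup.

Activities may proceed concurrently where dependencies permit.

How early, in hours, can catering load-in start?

12

Venue unlock can start immediately at hour 0; it finishes at hour 6.
After venue unlock (finishes hour 6, plus 1-hour gap → hour 7), sound setup can start at hour 7 and finishes at hour 12.
Catering load-in waits on sound setup (finishes hour 12), so the earliest it can start is hour 12.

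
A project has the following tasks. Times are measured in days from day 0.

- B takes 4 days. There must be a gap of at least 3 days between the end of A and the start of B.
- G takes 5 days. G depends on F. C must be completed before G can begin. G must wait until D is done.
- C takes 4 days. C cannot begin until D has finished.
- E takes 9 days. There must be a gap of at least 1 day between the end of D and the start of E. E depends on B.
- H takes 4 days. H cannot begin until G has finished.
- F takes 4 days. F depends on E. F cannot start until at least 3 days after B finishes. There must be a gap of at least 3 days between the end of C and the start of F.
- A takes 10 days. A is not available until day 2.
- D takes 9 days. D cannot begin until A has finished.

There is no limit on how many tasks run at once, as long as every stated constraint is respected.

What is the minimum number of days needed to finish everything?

A cannot begin until its own release at day 2. It runs from day 2 to 2 + 10 = day 12.
After A (finishes day 12), D can start at day 12 and finishes at day 21.
C cannot begin until D (finishes day 21). It runs from day 21 to 21 + 4 = day 25.
B waits on A (finishes day 12, plus 3-day gap → day 15), so it starts at day 15 and finishes at 15 + 4 = day 19.
E has to wait for D (finishes day 21, plus 1-day gap → day 22); B (finishes day 19). The latest of these is day 22, so E runs day 22 to 22 + 9 = day 31.
F has to wait for E (finishes day 31); B (finishes day 19, plus 3-day gap → day 22); C (finishes day 25, plus 3-day gap → day 28). The latest of these is day 31, so F runs day 31 to 31 + 4 = day 35.
G has to wait for F (finishes day 35); C (finishes day 25); D (finishes day 21). The latest of these is day 35, so G runs day 35 to 35 + 5 = day 40.
H waits on G (finishes day 40), so it starts at day 40 and finishes at 40 + 4 = day 44.
All tasks are finished once the last one completes. Finish times: A at 12, B at 19, C at 25, D at 21, E at 31, F at 35, G at 40, H at 44. The latest is day 44.

44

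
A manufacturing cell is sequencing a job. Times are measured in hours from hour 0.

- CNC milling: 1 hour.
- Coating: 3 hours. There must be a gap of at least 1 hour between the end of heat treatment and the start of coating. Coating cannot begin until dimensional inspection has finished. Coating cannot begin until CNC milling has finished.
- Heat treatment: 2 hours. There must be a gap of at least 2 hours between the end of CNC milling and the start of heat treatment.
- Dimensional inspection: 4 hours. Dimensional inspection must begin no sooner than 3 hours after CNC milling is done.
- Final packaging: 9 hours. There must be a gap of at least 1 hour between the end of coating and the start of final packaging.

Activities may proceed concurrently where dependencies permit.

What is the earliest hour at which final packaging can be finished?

21

Nothing blocks CNC milling, so it runs from hour 0 to hour 1.
Dimensional inspection cannot begin until CNC milling (finishes hour 1, plus 3-hour gap → hour 4). It runs from hour 4 to 4 + 4 = hour 8.
After CNC milling (finishes hour 1, plus 2-hour gap → hour 3), heat treatment can start at hour 3 and finishes at hour 5.
For coating: heat treatment (finishes hour 5, plus 1-hour gap → hour 6); dimensional inspection (finishes hour 8); CNC milling (finishes hour 1). Taking the maximum gives a start of hour 8, and it finishes at 8 + 3 = hour 11.
After coating (finishes hour 11, plus 1-hour gap → hour 12), final packaging can start at hour 12 and finishes at hour 21.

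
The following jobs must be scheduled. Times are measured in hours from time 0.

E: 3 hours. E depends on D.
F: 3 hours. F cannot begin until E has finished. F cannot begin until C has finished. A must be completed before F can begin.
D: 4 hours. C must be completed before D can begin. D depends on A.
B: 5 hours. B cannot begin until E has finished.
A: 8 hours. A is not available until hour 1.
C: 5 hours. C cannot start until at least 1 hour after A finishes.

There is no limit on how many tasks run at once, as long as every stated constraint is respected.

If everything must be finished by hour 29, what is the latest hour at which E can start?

B has no dependents, so it just needs to finish by hour 29. Starting by 29 − 5 = hour 24 achieves that.
F has no dependents, so it just needs to finish by hour 29. Starting by 29 − 3 = hour 26 achieves that.
E must finish in time for B (must start by hour 24); F (must start by hour 26). The tightest is hour 24, so E must start by 24 − 3 = hour 21.

21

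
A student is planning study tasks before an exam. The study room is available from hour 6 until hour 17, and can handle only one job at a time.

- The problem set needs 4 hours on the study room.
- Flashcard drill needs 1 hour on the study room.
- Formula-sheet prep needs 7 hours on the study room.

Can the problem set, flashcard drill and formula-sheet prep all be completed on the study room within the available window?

The study room window is 17 − 6 = 11 hours.
Running back to back, the jobs need 4 + 1 + 7 = 12 hours on the study room.
Since 12 > 11, they cannot all fit.

No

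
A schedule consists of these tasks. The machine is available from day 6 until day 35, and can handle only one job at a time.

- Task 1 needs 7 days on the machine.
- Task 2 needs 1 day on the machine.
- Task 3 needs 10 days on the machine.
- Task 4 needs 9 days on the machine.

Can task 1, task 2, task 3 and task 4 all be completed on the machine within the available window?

Yes

The machine window is 35 − 6 = 29 days.
Running back to back, the jobs need 7 + 1 + 10 + 9 = 27 days on the machine.
Since 27 ≤ 29, they fit within the window.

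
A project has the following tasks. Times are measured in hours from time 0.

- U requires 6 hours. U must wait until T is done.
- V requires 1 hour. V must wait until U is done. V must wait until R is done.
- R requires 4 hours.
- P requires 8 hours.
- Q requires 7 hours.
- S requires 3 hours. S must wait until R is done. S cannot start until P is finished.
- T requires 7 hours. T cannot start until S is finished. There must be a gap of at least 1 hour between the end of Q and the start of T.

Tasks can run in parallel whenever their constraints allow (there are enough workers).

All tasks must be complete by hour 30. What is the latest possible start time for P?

5

To finish by hour 30, V (duration 1) must start no later than hour 29.
U has to be done before V (must start by hour 29). That means finishing by hour 29, i.e. starting by 29 − 6 = hour 23.
Since U (must start by hour 23) depends on it, T must finish by hour 23. Backing off its 7-hour duration gives a latest start of hour 16.
S has to be done before T (must start by hour 16). That means finishing by hour 16, i.e. starting by 16 − 3 = hour 13.
P feeds into S (must start by hour 13); so P must finish by hour 13 and therefore start by hour 5.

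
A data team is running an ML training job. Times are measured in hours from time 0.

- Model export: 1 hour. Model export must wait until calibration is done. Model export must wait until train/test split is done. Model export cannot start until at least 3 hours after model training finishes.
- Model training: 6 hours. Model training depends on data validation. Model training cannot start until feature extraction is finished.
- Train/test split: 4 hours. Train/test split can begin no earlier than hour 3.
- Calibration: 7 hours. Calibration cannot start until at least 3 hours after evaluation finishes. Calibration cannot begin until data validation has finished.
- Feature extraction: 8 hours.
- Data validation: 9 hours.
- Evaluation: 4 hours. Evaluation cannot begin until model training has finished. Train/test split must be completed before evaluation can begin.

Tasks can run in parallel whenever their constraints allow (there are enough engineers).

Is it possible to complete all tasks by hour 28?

After its own release at hour 3, train/test split can start at hour 3 and finishes at hour 7.
Feature extraction can start immediately at hour 0; it finishes at hour 8.
Nothing blocks data validation, so it runs from hour 0 to hour 9.
Model training cannot start until data validation (finishes hour 9); feature extraction (finishes hour 8). The controlling bound is hour 9, so model training finishes at 9 + 6 = hour 15.
Evaluation has to wait for model training (finishes hour 15); train/test split (finishes hour 7). The latest of these is hour 15, so evaluation runs hour 15 to 15 + 4 = hour 19.
Calibration has to wait for evaluation (finishes hour 19, plus 3-hour gap → hour 22); data validation (finishes hour 9). The latest of these is hour 22, so calibration runs hour 22 to 22 + 7 = hour 29.
For model export: calibration (finishes hour 29); train/test split (finishes hour 7); model training (finishes hour 15, plus 3-hour gap → hour 18). Taking the maximum gives a start of hour 29, and it finishes at 29 + 1 = hour 30.
The earliest everything can be done is hour 30, which is after the deadline of 28, so it is not possible.

No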